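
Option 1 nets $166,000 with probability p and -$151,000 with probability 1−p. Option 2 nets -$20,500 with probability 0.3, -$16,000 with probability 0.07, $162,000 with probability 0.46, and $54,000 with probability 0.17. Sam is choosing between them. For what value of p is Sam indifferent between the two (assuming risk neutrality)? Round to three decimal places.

EV(Option 2) = 0.3 × (-20500) + 0.07 × (-16000) + 0.46 × 162000 + 0.17 × 54000 = -6150 − 1120 + 74520 + 9180 = 76430
p·166000 + (1−p)·(-151000) = 76430
317000p − 151000 = 76430
p = (76430 + 151000) / 317000

p = 0.717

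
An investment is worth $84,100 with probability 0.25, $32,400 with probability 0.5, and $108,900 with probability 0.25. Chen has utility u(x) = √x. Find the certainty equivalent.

$60,025

E[u] = 0.25·√84100 + 0.5·√32400 + 0.25·√108900 = 0.25·290 + 0.5·180 + 0.25·330 = 245
CE = (245)² = 60025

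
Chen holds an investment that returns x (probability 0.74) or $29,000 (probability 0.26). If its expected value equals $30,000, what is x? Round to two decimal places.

x = $30,351.35

0.74·x + 0.26·29000 = 30000
0.74·x = 30000 − 7540 = 22460
x = 22460 / 0.74 = 30351.3514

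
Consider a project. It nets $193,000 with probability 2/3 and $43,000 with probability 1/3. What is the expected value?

EV = 2/3 × 193000 + 1/3 × 43000 = 128666.6667 + 14333.3333 = 143000

$143,000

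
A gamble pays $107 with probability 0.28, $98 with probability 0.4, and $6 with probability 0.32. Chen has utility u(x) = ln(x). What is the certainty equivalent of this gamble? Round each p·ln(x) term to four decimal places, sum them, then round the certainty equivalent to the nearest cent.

E[u] = 0.28·ln(107) + 0.4·ln(98) + 0.32·ln(6) = 1.3084 + 1.8340 + 0.5734 = 3.7158
CE = e^3.7158 ≈ 41.09

$41.09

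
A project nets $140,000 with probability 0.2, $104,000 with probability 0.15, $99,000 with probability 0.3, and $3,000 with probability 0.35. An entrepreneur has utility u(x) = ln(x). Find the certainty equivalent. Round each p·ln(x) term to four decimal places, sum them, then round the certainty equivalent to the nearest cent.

E[u] = 0.2·ln(140000) + 0.15·ln(104000) + 0.3·ln(99000) + 0.35·ln(3000) = 2.3699 + 1.7328 + 3.4509 + 2.8022 = 10.3558
CE = e^10.3558 ≈ 31438.86

$31,438.86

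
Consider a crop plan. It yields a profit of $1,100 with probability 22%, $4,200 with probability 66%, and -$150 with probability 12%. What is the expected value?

$2,996

EV = 0.22 × 1100 + 0.66 × 4200 + 0.12 × (-150) = 242 + 2772 − 18 = 2996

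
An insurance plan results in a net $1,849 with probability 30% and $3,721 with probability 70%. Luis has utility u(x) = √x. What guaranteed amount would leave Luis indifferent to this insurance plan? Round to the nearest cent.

$3,091.36

E[u] = 0.3·√1849 + 0.7·√3721 = 0.3·43 + 0.7·61 = 55.6
CE = (55.6)² = 3091.36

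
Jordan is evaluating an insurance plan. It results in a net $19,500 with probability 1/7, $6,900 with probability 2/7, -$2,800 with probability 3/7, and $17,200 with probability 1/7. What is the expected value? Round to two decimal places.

$6,014.29

EV = 1/7 × 19500 + 2/7 × 6900 + 3/7 × (-2800) + 1/7 × 17200 = 2785.7143 + 1971.4286 − 1200 + 2457.1429 = 6014.2857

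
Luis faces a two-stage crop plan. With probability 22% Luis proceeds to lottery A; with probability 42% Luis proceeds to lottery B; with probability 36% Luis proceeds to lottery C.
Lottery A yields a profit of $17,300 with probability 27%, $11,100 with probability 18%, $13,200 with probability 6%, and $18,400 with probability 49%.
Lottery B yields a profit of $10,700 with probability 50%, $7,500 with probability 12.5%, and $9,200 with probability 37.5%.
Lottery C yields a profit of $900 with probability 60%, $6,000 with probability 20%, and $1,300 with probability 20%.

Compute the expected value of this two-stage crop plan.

EV(A) = 0.27 × 17300 + 0.18 × 11100 + 0.06 × 13200 + 0.49 × 18400 = 4671 + 1998 + 792 + 9016 = 16477
EV(B) = 0.5 × 10700 + 0.125 × 7500 + 0.375 × 9200 = 5350 + 937.5 + 3450 = 9737.5
EV(C) = 0.6 × 900 + 0.2 × 6000 + 0.2 × 1300 = 540 + 1200 + 260 = 2000
Overall = 0.22 × 16477 + 0.42 × 9737.5 + 0.36 × 2000 = 3624.94 + 4089.75 + 720 = 8434.69

$8,434.69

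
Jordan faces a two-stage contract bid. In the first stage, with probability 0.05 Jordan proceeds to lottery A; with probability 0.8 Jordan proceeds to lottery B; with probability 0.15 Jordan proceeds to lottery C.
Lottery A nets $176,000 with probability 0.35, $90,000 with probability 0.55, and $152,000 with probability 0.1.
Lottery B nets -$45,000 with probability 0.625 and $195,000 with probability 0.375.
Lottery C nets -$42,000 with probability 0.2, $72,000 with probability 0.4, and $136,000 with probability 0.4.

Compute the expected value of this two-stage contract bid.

EV(A) = 0.35 × 176000 + 0.55 × 90000 + 0.1 × 152000 = 61600 + 49500 + 15200 = 126300
EV(B) = 0.625 × (-45000) + 0.375 × 195000 = -28125 + 73125 = 45000
EV(C) = 0.2 × (-42000) + 0.4 × 72000 + 0.4 × 136000 = -8400 + 28800 + 54400 = 74800
Overall = 0.05 × 126300 + 0.8 × 45000 + 0.15 × 74800 = 6315 + 36000 + 11220 = 53535

$53,535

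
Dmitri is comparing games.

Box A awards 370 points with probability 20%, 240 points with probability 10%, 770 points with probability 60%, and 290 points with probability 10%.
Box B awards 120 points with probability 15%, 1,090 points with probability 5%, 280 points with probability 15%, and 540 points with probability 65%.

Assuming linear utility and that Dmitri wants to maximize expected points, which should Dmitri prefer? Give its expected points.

Box A (589 points)

Box A = 0.2 × 370 + 0.1 × 240 + 0.6 × 770 + 0.1 × 290 = 74 + 24 + 462 + 29 = 589
Box B = 0.15 × 120 + 0.05 × 1090 + 0.15 × 280 + 0.65 × 540 = 18 + 54.5 + 42 + 351 = 465.5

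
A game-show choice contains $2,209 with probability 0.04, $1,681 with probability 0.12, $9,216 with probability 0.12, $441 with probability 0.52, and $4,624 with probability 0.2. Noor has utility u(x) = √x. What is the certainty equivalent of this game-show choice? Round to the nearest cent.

E[u] = 0.04·√2209 + 0.12·√1681 + 0.12·√9216 + 0.52·√441 + 0.2·√4624 = 0.04·47 + 0.12·41 + 0.12·96 + 0.52·21 + 0.2·68 = 42.84
CE = (42.84)² = 1835.2656

$1,835.27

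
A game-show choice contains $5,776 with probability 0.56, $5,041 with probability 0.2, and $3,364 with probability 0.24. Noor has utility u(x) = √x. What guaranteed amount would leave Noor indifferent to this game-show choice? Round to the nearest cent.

E[u] = 0.56·√5776 + 0.2·√5041 + 0.24·√3364 = 0.56·76 + 0.2·71 + 0.24·58 = 70.68
CE = (70.68)² = 4995.6624

$4,995.66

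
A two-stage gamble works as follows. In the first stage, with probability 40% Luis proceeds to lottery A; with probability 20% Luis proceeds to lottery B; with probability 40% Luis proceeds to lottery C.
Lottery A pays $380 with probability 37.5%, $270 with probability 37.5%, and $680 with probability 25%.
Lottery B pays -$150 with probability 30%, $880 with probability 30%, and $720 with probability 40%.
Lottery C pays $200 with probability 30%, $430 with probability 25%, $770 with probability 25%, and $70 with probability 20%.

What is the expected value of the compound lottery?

EV(A) = 0.375 × 380 + 0.375 × 270 + 0.25 × 680 = 142.5 + 101.25 + 170 = 413.75
EV(B) = 0.3 × (-150) + 0.3 × 880 + 0.4 × 720 = -45 + 264 + 288 = 507
EV(C) = 0.3 × 200 + 0.25 × 430 + 0.25 × 770 + 0.2 × 70 = 60 + 107.5 + 192.5 + 14 = 374
Overall = 0.4 × 413.75 + 0.2 × 507 + 0.4 × 374 = 165.5 + 101.4 + 149.6 = 416.5

$416.50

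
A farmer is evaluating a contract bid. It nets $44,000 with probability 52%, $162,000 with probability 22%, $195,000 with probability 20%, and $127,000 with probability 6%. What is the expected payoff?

EV = 0.52 × 44000 + 0.22 × 162000 + 0.2 × 195000 + 0.06 × 127000 = 22880 + 35640 + 39000 + 7620 = 105140

$105,140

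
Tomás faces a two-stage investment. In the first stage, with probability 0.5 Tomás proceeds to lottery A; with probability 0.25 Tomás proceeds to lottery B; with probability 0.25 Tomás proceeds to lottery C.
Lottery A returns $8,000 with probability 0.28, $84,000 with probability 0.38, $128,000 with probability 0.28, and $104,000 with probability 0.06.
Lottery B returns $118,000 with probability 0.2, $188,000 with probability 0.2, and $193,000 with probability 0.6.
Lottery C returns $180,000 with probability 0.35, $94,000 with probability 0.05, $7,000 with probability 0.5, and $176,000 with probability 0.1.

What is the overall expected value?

EV(A) = 0.28 × 8000 + 0.38 × 84000 + 0.28 × 128000 + 0.06 × 104000 = 2240 + 31920 + 35840 + 6240 = 76240
EV(B) = 0.2 × 118000 + 0.2 × 188000 + 0.6 × 193000 = 23600 + 37600 + 115800 = 177000
EV(C) = 0.35 × 180000 + 0.05 × 94000 + 0.5 × 7000 + 0.1 × 176000 = 63000 + 4700 + 3500 + 17600 = 88800
Overall = 0.5 × 76240 + 0.25 × 177000 + 0.25 × 88800 = 38120 + 44250 + 22200 = 104570

$104,570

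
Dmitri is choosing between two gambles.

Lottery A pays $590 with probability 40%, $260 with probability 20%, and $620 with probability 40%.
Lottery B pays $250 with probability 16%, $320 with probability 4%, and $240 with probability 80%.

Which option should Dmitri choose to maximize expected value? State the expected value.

Lottery A ($536)

Lottery A = 0.4 × 590 + 0.2 × 260 + 0.4 × 620 = 236 + 52 + 248 = 536
Lottery B = 0.16 × 250 + 0.04 × 320 + 0.8 × 240 = 40 + 12.8 + 192 = 244.8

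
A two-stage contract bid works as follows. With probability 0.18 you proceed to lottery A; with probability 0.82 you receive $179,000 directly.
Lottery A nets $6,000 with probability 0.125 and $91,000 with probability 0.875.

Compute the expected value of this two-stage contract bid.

$161,247.50

EV(A) = 0.125 × 6000 + 0.875 × 91000 = 750 + 79625 = 80375
Branch B: 179000 (certain)
Overall = 0.18 × 80375 + 0.82 × 179000 = 14467.5 + 146780 = 161247.5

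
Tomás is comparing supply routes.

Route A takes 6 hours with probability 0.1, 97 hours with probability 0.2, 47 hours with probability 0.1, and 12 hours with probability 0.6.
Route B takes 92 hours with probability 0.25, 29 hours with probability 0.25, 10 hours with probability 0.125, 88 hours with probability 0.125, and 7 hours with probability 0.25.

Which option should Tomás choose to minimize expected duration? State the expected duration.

Route A (31.9 hours)

Route A = 0.1 × 6 + 0.2 × 97 + 0.1 × 47 + 0.6 × 12 = 0.6 + 19.4 + 4.7 + 7.2 = 31.9
Route B = 0.25 × 92 + 0.25 × 29 + 0.125 × 10 + 0.125 × 88 + 0.25 × 7 = 23 + 7.25 + 1.25 + 11 + 1.75 = 44.25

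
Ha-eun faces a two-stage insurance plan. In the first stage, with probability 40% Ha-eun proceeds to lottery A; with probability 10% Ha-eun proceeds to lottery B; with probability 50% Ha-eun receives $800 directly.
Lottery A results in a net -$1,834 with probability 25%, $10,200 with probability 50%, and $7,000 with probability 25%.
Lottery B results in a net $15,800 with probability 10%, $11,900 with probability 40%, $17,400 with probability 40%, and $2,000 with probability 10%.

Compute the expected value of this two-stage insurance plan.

EV(A) = 0.25 × (-1834) + 0.5 × 10200 + 0.25 × 7000 = -458.5 + 5100 + 1750 = 6391.5
EV(B) = 0.1 × 15800 + 0.4 × 11900 + 0.4 × 17400 + 0.1 × 2000 = 1580 + 4760 + 6960 + 200 = 13500
Branch C: 800 (certain)
Overall = 0.4 × 6391.5 + 0.1 × 13500 + 0.5 × 800 = 2556.6 + 1350 + 400 = 4306.6

$4,306.60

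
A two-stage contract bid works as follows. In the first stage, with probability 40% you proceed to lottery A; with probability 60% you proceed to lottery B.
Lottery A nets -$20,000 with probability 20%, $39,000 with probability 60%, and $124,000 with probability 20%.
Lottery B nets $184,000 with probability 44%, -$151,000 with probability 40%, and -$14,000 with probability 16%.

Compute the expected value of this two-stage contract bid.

$28,672

EV(A) = 0.2 × (-20000) + 0.6 × 39000 + 0.2 × 124000 = -4000 + 23400 + 24800 = 44200
EV(B) = 0.44 × 184000 + 0.4 × (-151000) + 0.16 × (-14000) = 80960 − 60400 − 2240 = 18320
Overall = 0.4 × 44200 + 0.6 × 18320 = 17680 + 10992 = 28672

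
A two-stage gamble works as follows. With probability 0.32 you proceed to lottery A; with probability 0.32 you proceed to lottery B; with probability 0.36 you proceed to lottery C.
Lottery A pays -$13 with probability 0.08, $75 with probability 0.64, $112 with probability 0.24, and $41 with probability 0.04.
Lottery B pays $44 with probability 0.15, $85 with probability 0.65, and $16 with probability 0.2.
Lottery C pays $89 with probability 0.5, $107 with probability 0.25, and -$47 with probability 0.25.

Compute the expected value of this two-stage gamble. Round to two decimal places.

EV(A) = 0.08 × (-13) + 0.64 × 75 + 0.24 × 112 + 0.04 × 41 = -1.04 + 48 + 26.88 + 1.64 = 75.48
EV(B) = 0.15 × 44 + 0.65 × 85 + 0.2 × 16 = 6.6 + 55.25 + 3.2 = 65.05
EV(C) = 0.5 × 89 + 0.25 × 107 + 0.25 × (-47) = 44.5 + 26.75 − 11.75 = 59.5
Overall = 0.32 × 75.48 + 0.32 × 65.05 + 0.36 × 59.5 = 24.1536 + 20.816 + 21.42 = 66.3896

$66.39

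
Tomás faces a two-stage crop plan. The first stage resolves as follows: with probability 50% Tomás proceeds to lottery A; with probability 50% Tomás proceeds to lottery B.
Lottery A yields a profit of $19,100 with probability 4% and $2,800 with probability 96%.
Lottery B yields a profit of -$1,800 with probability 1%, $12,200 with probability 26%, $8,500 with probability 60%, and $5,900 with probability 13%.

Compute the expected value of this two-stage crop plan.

EV(A) = 0.04 × 19100 + 0.96 × 2800 = 764 + 2688 = 3452
EV(B) = 0.01 × (-1800) + 0.26 × 12200 + 0.6 × 8500 + 0.13 × 5900 = -18 + 3172 + 5100 + 767 = 9021
Overall = 0.5 × 3452 + 0.5 × 9021 = 1726 + 4510.5 = 6236.5

$6,236.50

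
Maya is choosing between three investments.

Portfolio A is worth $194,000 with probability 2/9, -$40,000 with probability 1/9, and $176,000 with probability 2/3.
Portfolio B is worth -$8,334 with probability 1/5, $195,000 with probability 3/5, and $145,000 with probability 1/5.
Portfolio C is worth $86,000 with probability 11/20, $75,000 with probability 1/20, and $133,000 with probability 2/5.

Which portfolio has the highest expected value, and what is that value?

Portfolio A = 2/9 × 194000 + 1/9 × (-40000) + 2/3 × 176000 = 43111.1111 − 4444.4444 + 117333.3333 = 156000
Portfolio B = 1/5 × (-8334) + 3/5 × 195000 + 1/5 × 145000 = -1666.8 + 117000 + 29000 = 144333.2
Portfolio C = 11/20 × 86000 + 1/20 × 75000 + 2/5 × 133000 = 47300 + 3750 + 53200 = 104250

Portfolio A ($156,000)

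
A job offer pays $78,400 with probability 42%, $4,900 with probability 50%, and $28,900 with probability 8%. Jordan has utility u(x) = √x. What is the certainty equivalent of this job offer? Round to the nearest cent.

$27,622.44

E[u] = 0.42·√78400 + 0.5·√4900 + 0.08·√28900 = 0.42·280 + 0.5·70 + 0.08·170 = 166.2
CE = (166.2)² = 27622.44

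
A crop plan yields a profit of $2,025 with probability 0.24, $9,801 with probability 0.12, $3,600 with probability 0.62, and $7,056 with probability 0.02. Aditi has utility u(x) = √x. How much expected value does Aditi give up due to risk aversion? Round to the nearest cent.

$245.61

E[u] = 0.24·√2025 + 0.12·√9801 + 0.62·√3600 + 0.02·√7056 = 0.24·45 + 0.12·99 + 0.62·60 + 0.02·84 = 61.56
CE = (61.56)² = 3789.6336
Risk premium = EV − CE = 4035.24 − 3789.6336 = 245.6064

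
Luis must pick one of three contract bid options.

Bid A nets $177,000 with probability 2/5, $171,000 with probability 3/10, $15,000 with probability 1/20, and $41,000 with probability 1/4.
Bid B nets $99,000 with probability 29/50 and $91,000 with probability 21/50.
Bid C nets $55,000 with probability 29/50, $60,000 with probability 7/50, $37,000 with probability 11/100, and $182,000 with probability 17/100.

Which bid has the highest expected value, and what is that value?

Bid A = 2/5 × 177000 + 3/10 × 171000 + 1/20 × 15000 + 1/4 × 41000 = 70800 + 51300 + 750 + 10250 = 133100
Bid B = 29/50 × 99000 + 21/50 × 91000 = 57420 + 38220 = 95640
Bid C = 29/50 × 55000 + 7/50 × 60000 + 11/100 × 37000 + 17/100 × 182000 = 31900 + 8400 + 4070 + 30940 = 75310

Bid A ($133,100)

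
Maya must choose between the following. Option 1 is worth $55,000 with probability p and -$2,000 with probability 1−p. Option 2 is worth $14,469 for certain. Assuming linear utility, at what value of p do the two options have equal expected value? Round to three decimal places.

p·55000 + (1−p)·(-2000) = 14469
57000p − 2000 = 14469
p = (14469 + 2000) / 57000

p = 0.289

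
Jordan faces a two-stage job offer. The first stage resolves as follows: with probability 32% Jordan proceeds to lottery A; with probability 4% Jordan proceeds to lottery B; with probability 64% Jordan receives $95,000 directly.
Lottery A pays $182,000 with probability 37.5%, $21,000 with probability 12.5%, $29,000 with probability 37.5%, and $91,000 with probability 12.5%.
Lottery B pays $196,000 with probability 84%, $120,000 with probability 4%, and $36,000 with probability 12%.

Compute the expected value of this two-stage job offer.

EV(A) = 0.375 × 182000 + 0.125 × 21000 + 0.375 × 29000 + 0.125 × 91000 = 68250 + 2625 + 10875 + 11375 = 93125
EV(B) = 0.84 × 196000 + 0.04 × 120000 + 0.12 × 36000 = 164640 + 4800 + 4320 = 173760
Branch C: 95000 (certain)
Overall = 0.32 × 93125 + 0.04 × 173760 + 0.64 × 95000 = 29800 + 6950.4 + 60800 = 97550.4

$97,550.40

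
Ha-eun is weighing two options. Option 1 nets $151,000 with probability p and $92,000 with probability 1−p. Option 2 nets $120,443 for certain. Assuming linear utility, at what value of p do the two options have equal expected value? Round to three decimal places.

p = 0.482

p·151000 + (1−p)·92000 = 120443
59000p + 92000 = 120443
p = (120443 − 92000) / 59000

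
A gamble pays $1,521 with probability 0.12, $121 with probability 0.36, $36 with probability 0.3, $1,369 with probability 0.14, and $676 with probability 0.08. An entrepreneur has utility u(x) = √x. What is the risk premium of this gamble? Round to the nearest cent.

$169.33

E[u] = 0.12·√1521 + 0.36·√121 + 0.3·√36 + 0.14·√1369 + 0.08·√676 = 0.12·39 + 0.36·11 + 0.3·6 + 0.14·37 + 0.08·26 = 17.7
CE = (17.7)² = 313.29
Risk premium = EV − CE = 482.62 − 313.29 = 169.33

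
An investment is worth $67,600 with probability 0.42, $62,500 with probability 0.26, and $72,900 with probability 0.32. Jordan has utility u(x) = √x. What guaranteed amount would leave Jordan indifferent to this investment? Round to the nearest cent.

E[u] = 0.42·√67600 + 0.26·√62500 + 0.32·√72900 = 0.42·260 + 0.26·250 + 0.32·270 = 260.6
CE = (260.6)² = 67912.36

$67,912.36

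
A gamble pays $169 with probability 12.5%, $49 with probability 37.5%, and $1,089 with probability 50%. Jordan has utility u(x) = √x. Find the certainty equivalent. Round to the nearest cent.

$430.56

E[u] = 0.125·√169 + 0.375·√49 + 0.5·√1089 = 0.125·13 + 0.375·7 + 0.5·33 = 20.75
CE = (20.75)² = 430.5625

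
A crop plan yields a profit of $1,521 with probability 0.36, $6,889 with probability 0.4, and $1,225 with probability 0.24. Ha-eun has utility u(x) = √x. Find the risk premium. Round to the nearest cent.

E[u] = 0.36·√1521 + 0.4·√6889 + 0.24·√1225 = 0.36·39 + 0.4·83 + 0.24·35 = 55.64
CE = (55.64)² = 3095.8096
Risk premium = EV − CE = 3597.16 − 3095.8096 = 501.3504

$501.35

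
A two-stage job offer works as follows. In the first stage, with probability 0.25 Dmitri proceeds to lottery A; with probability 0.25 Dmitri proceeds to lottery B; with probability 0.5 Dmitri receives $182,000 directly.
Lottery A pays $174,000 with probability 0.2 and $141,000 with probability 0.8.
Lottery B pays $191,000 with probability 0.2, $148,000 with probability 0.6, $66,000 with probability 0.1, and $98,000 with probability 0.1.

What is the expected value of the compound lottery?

$163,750

EV(A) = 0.2 × 174000 + 0.8 × 141000 = 34800 + 112800 = 147600
EV(B) = 0.2 × 191000 + 0.6 × 148000 + 0.1 × 66000 + 0.1 × 98000 = 38200 + 88800 + 6600 + 9800 = 143400
Branch C: 182000 (certain)
Overall = 0.25 × 147600 + 0.25 × 143400 + 0.5 × 182000 = 36900 + 35850 + 91000 = 163750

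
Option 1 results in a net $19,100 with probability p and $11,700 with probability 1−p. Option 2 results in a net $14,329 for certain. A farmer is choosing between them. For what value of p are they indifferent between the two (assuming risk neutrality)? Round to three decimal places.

p·19100 + (1−p)·11700 = 14329
7400p + 11700 = 14329
p = (14329 − 11700) / 7400

p = 0.355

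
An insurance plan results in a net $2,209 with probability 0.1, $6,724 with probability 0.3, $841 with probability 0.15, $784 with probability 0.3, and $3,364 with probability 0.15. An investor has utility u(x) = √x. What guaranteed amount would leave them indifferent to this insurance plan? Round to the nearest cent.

$2,575.56

E[u] = 0.1·√2209 + 0.3·√6724 + 0.15·√841 + 0.3·√784 + 0.15·√3364 = 0.1·47 + 0.3·82 + 0.15·29 + 0.3·28 + 0.15·58 = 50.75
CE = (50.75)² = 2575.5625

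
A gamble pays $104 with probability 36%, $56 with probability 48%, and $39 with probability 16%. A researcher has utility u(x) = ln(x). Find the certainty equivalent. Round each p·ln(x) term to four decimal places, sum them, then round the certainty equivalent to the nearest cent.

E[u] = 0.36·ln(104) + 0.48·ln(56) + 0.16·ln(39) = 1.6720 + 1.9322 + 0.5862 = 4.1904
CE = e^4.1904 ≈ 66.05

$66.05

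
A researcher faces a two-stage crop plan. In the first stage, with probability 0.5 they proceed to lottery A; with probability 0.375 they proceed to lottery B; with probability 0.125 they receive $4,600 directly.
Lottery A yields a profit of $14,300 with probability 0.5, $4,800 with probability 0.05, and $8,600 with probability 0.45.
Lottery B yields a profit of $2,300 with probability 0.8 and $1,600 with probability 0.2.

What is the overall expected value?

$7,015

EV(A) = 0.5 × 14300 + 0.05 × 4800 + 0.45 × 8600 = 7150 + 240 + 3870 = 11260
EV(B) = 0.8 × 2300 + 0.2 × 1600 = 1840 + 320 = 2160
Branch C: 4600 (certain)
Overall = 0.5 × 11260 + 0.375 × 2160 + 0.125 × 4600 = 5630 + 810 + 575 = 7015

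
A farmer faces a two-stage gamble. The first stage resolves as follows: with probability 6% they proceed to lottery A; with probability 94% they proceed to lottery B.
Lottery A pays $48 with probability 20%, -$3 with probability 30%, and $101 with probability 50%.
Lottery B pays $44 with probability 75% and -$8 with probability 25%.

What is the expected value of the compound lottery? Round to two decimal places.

$32.69

EV(A) = 0.2 × 48 + 0.3 × (-3) + 0.5 × 101 = 9.6 − 0.9 + 50.5 = 59.2
EV(B) = 0.75 × 44 + 0.25 × (-8) = 33 − 2 = 31
Overall = 0.06 × 59.2 + 0.94 × 31 = 3.552 + 29.14 = 32.692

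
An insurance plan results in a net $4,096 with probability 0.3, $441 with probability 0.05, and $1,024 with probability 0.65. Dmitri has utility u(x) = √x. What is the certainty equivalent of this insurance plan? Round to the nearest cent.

E[u] = 0.3·√4096 + 0.05·√441 + 0.65·√1024 = 0.3·64 + 0.05·21 + 0.65·32 = 41.05
CE = (41.05)² = 1685.1025

$1,685.10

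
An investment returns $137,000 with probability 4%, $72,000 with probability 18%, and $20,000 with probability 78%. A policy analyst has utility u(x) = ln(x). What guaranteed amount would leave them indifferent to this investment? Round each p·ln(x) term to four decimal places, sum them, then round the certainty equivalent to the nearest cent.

$27,200.75

E[u] = 0.04·ln(137000) + 0.18·ln(72000) + 0.78·ln(20000) = 0.4731 + 2.0132 + 7.7247 = 10.2110
CE = e^10.2110 ≈ 27200.75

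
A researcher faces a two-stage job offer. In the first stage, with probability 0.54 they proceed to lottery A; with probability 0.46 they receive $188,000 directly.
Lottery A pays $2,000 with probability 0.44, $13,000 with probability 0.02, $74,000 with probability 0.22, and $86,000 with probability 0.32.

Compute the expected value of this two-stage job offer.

$110,747.60

EV(A) = 0.44 × 2000 + 0.02 × 13000 + 0.22 × 74000 + 0.32 × 86000 = 880 + 260 + 16280 + 27520 = 44940
Branch B: 188000 (certain)
Overall = 0.54 × 44940 + 0.46 × 188000 = 24267.6 + 86480 = 110747.6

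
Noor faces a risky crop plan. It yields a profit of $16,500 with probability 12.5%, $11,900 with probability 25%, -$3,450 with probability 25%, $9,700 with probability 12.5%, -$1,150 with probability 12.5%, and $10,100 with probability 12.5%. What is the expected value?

EV = 0.125 × 16500 + 0.25 × 11900 + 0.25 × (-3450) + 0.125 × 9700 + 0.125 × (-1150) + 0.125 × 10100 = 2062.5 + 2975 − 862.5 + 1212.5 − 143.75 + 1262.5 = 6506.25

$6,506.25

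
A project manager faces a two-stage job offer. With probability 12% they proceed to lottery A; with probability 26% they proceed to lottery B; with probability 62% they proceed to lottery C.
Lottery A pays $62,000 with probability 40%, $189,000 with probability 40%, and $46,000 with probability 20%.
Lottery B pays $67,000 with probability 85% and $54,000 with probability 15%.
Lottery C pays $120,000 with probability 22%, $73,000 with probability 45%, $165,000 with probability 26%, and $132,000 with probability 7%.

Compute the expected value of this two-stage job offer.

$99,126.80

EV(A) = 0.4 × 62000 + 0.4 × 189000 + 0.2 × 46000 = 24800 + 75600 + 9200 = 109600
EV(B) = 0.85 × 67000 + 0.15 × 54000 = 56950 + 8100 = 65050
EV(C) = 0.22 × 120000 + 0.45 × 73000 + 0.26 × 165000 + 0.07 × 132000 = 26400 + 32850 + 42900 + 9240 = 111390
Overall = 0.12 × 109600 + 0.26 × 65050 + 0.62 × 111390 = 13152 + 16913 + 69061.8 = 99126.8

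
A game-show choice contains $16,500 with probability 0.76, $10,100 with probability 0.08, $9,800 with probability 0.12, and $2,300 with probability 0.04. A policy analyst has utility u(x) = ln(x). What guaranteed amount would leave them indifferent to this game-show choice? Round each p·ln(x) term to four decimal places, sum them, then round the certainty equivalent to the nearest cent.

E[u] = 0.76·ln(16500) + 0.08·ln(10100) + 0.12·ln(9800) + 0.04·ln(2300) = 7.3804 + 0.7376 + 1.1028 + 0.3096 = 9.5304
CE = e^9.5304 ≈ 13772.10

$13,772.10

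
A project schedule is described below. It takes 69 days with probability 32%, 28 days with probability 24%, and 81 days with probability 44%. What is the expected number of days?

64.44 days

EV = 0.32 × 69 + 0.24 × 28 + 0.44 × 81 = 22.08 + 6.72 + 35.64 = 64.44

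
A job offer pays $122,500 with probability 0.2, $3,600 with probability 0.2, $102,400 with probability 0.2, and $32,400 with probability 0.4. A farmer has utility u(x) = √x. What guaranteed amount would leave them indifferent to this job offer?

E[u] = 0.2·√122500 + 0.2·√3600 + 0.2·√102400 + 0.4·√32400 = 0.2·350 + 0.2·60 + 0.2·320 + 0.4·180 = 218
CE = (218)² = 47524

$47,524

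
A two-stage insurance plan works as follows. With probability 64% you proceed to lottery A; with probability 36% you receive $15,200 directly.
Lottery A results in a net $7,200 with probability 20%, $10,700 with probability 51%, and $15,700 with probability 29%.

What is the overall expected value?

$12,800

EV(A) = 0.2 × 7200 + 0.51 × 10700 + 0.29 × 15700 = 1440 + 5457 + 4553 = 11450
Branch B: 15200 (certain)
Overall = 0.64 × 11450 + 0.36 × 15200 = 7328 + 5472 = 12800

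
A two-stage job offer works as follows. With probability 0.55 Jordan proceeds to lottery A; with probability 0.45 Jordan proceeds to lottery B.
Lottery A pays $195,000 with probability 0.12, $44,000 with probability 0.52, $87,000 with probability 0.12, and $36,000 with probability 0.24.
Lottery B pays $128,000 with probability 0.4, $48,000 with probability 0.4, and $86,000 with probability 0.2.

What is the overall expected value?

EV(A) = 0.12 × 195000 + 0.52 × 44000 + 0.12 × 87000 + 0.24 × 36000 = 23400 + 22880 + 10440 + 8640 = 65360
EV(B) = 0.4 × 128000 + 0.4 × 48000 + 0.2 × 86000 = 51200 + 19200 + 17200 = 87600
Overall = 0.55 × 65360 + 0.45 × 87600 = 35948 + 39420 = 75368

$75,368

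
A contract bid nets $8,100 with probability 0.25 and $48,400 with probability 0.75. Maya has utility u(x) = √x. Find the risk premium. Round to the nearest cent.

$3,168.75

E[u] = 0.25·√8100 + 0.75·√48400 = 0.25·90 + 0.75·220 = 187.5
CE = (187.5)² = 35156.25
Risk premium = EV − CE = 38325 − 35156.25 = 3168.75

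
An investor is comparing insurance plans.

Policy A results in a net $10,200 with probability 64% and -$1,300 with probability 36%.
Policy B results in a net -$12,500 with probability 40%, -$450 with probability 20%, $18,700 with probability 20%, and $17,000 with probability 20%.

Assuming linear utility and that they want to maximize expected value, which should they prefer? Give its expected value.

Policy A ($6,060)

Policy A = 0.64 × 10200 + 0.36 × (-1300) = 6528 − 468 = 6060
Policy B = 0.4 × (-12500) + 0.2 × (-450) + 0.2 × 18700 + 0.2 × 17000 = -5000 − 90 + 3740 + 3400 = 2050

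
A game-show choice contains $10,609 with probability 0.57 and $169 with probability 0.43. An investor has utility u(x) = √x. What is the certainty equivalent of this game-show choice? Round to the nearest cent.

E[u] = 0.57·√10609 + 0.43·√169 = 0.57·103 + 0.43·13 = 64.3
CE = (64.3)² = 4134.49

$4,134.49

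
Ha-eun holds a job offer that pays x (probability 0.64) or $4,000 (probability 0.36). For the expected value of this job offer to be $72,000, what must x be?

x = $110,250

0.64·x + 0.36·4000 = 72000
0.64·x = 72000 − 1440 = 70560
x = 70560 / 0.64 = 110250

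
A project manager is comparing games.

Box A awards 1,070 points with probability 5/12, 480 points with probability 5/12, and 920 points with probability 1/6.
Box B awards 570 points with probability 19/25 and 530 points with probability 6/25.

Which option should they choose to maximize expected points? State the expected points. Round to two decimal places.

Box A (799.17 points)

Box A = 5/12 × 1070 + 5/12 × 480 + 1/6 × 920 = 445.8333 + 200 + 153.3333 = 799.1667
Box B = 19/25 × 570 + 6/25 × 530 = 433.2 + 127.2 = 560.4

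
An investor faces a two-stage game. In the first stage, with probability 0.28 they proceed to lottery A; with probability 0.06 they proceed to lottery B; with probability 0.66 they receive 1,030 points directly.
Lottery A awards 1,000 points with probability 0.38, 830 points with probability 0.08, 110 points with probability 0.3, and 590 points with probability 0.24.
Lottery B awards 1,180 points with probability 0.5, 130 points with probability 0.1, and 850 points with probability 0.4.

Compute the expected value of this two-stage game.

EV(A) = 0.38 × 1000 + 0.08 × 830 + 0.3 × 110 + 0.24 × 590 = 380 + 66.4 + 33 + 141.6 = 621
EV(B) = 0.5 × 1180 + 0.1 × 130 + 0.4 × 850 = 590 + 13 + 340 = 943
Branch C: 1030 (certain)
Overall = 0.28 × 621 + 0.06 × 943 + 0.66 × 1030 = 173.88 + 56.58 + 679.8 = 910.26

910.26 points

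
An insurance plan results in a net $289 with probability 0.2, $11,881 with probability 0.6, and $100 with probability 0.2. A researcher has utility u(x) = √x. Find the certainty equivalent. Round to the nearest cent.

$5,012.64

E[u] = 0.2·√289 + 0.6·√11881 + 0.2·√100 = 0.2·17 + 0.6·109 + 0.2·10 = 70.8
CE = (70.8)² = 5012.64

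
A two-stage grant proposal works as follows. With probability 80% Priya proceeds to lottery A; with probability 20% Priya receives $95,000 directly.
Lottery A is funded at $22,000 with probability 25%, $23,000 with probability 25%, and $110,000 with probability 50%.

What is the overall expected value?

EV(A) = 0.25 × 22000 + 0.25 × 23000 + 0.5 × 110000 = 5500 + 5750 + 55000 = 66250
Branch B: 95000 (certain)
Overall = 0.8 × 66250 + 0.2 × 95000 = 53000 + 19000 = 72000

$72,000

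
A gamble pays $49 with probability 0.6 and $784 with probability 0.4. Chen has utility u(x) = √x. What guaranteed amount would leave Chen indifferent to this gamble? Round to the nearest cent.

E[u] = 0.6·√49 + 0.4·√784 = 0.6·7 + 0.4·28 = 15.4
CE = (15.4)² = 237.16

$237.16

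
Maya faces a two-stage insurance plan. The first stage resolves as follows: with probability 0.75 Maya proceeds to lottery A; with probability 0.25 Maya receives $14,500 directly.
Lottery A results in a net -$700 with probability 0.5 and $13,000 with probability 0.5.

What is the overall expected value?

$8,237.50

EV(A) = 0.5 × (-700) + 0.5 × 13000 = -350 + 6500 = 6150
Branch B: 14500 (certain)
Overall = 0.75 × 6150 + 0.25 × 14500 = 4612.5 + 3625 = 8237.5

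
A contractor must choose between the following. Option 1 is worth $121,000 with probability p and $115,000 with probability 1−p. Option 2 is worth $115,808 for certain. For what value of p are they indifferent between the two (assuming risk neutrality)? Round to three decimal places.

p·121000 + (1−p)·115000 = 115808
6000p + 115000 = 115808
p = (115808 − 115000) / 6000

p = 0.135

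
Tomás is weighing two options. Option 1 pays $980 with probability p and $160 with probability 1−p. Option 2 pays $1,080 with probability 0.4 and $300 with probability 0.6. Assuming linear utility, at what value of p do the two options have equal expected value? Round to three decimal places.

p = 0.551

EV(Option 2) = 0.4 × 1080 + 0.6 × 300 = 432 + 180 = 612
p·980 + (1−p)·160 = 612
820p + 160 = 612
p = (612 − 160) / 820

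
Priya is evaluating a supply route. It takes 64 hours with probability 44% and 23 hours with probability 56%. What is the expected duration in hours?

41.04 hours

EV = 0.44 × 64 + 0.56 × 23 = 28.16 + 12.88 = 41.04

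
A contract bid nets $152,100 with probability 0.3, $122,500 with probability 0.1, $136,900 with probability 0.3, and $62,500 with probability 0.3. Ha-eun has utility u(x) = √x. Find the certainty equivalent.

$114,244

E[u] = 0.3·√152100 + 0.1·√122500 + 0.3·√136900 + 0.3·√62500 = 0.3·390 + 0.1·350 + 0.3·370 + 0.3·250 = 338
CE = (338)² = 114244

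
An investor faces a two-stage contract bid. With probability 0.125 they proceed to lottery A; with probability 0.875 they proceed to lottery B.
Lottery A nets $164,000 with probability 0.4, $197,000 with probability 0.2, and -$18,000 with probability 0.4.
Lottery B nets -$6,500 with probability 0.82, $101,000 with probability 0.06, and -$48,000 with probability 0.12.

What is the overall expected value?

EV(A) = 0.4 × 164000 + 0.2 × 197000 + 0.4 × (-18000) = 65600 + 39400 − 7200 = 97800
EV(B) = 0.82 × (-6500) + 0.06 × 101000 + 0.12 × (-48000) = -5330 + 6060 − 5760 = -5030
Overall = 0.125 × 97800 + 0.875 × (-5030) = 12225 − 4401.25 = 7823.75

$7,823.75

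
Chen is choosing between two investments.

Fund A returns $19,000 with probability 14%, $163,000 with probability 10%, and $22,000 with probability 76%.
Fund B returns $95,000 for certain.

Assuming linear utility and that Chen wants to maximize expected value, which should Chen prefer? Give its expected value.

Fund B ($95,000)

Fund A = 0.14 × 19000 + 0.1 × 163000 + 0.76 × 22000 = 2660 + 16300 + 16720 = 35680
Fund B: 95000 (certain)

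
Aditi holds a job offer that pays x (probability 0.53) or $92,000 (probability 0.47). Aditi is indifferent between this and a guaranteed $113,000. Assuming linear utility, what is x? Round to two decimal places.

0.53·x + 0.47·92000 = 113000
0.53·x = 113000 − 43240 = 69760
x = 69760 / 0.53 = 131622.6415

x = $131,622.64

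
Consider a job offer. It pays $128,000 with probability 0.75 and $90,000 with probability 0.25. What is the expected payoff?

EV = 0.75 × 128000 + 0.25 × 90000 = 96000 + 22500 = 118500

$118,500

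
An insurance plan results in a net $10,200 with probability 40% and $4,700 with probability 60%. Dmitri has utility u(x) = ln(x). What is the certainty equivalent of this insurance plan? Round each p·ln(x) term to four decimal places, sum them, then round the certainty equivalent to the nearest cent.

E[u] = 0.4·ln(10200) + 0.6·ln(4700) = 3.6921 + 5.0732 = 8.7653
CE = e^8.7653 ≈ 6407.98

$6,407.98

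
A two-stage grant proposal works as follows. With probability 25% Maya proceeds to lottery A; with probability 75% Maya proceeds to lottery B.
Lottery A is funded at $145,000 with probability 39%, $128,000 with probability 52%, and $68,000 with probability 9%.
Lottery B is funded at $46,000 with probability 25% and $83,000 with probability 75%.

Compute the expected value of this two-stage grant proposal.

EV(A) = 0.39 × 145000 + 0.52 × 128000 + 0.09 × 68000 = 56550 + 66560 + 6120 = 129230
EV(B) = 0.25 × 46000 + 0.75 × 83000 = 11500 + 62250 = 73750
Overall = 0.25 × 129230 + 0.75 × 73750 = 32307.5 + 55312.5 = 87620

$87,620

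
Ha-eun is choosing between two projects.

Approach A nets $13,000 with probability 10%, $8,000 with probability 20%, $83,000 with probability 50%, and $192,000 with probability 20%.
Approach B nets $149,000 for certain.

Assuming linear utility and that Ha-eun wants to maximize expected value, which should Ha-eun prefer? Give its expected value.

Approach B ($149,000)

Approach A = 0.1 × 13000 + 0.2 × 8000 + 0.5 × 83000 + 0.2 × 192000 = 1300 + 1600 + 41500 + 38400 = 82800
Approach B: 149000 (certain)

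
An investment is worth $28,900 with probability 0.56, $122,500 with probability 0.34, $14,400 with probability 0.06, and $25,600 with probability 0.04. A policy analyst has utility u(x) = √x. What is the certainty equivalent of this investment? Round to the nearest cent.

E[u] = 0.56·√28900 + 0.34·√122500 + 0.06·√14400 + 0.04·√25600 = 0.56·170 + 0.34·350 + 0.06·120 + 0.04·160 = 227.8
CE = (227.8)² = 51892.84

$51,892.84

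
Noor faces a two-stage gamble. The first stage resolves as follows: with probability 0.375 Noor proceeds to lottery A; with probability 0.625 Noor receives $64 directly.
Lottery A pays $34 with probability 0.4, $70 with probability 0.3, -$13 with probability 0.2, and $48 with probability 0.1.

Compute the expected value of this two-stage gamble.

EV(A) = 0.4 × 34 + 0.3 × 70 + 0.2 × (-13) + 0.1 × 48 = 13.6 + 21 − 2.6 + 4.8 = 36.8
Branch B: 64 (certain)
Overall = 0.375 × 36.8 + 0.625 × 64 = 13.8 + 40 = 53.8

$53.80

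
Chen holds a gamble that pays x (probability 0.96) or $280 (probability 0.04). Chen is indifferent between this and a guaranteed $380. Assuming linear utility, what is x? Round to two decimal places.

0.96·x + 0.04·280 = 380
0.96·x = 380 − 11.2 = 368.8
x = 368.8 / 0.96 = 384.1667

x = $384.17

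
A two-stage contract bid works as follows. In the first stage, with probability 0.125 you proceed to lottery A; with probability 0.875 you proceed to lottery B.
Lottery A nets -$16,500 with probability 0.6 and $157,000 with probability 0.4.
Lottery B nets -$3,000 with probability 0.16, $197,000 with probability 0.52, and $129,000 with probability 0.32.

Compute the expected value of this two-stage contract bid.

$131,947.50

EV(A) = 0.6 × (-16500) + 0.4 × 157000 = -9900 + 62800 = 52900
EV(B) = 0.16 × (-3000) + 0.52 × 197000 + 0.32 × 129000 = -480 + 102440 + 41280 = 143240
Overall = 0.125 × 52900 + 0.875 × 143240 = 6612.5 + 125335 = 131947.5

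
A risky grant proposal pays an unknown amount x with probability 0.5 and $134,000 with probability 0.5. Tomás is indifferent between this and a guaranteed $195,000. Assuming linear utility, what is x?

x = $256,000

0.5·x + 0.5·134000 = 195000
0.5·x = 195000 − 67000 = 128000
x = 128000 / 0.5 = 256000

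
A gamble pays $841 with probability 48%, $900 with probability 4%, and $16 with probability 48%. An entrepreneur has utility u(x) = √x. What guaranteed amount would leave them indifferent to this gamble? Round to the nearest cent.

E[u] = 0.48·√841 + 0.04·√900 + 0.48·√16 = 0.48·29 + 0.04·30 + 0.48·4 = 17.04
CE = (17.04)² = 290.3616

$290.36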